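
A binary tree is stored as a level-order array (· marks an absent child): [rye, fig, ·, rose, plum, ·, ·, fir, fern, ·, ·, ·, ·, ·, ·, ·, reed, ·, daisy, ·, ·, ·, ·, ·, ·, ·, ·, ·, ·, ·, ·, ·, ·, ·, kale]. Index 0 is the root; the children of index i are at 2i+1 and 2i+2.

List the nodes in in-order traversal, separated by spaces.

fir reed kale rose fern daisy fig plum rye

In-order visits the left subtree, then the node, then the right subtree.
At rye: go left to fig.
  At fig: go left to rose.
    At rose: go left to fir.
      At fir: no left child.
      Visit fir.
      At fir: go right to reed.
        At reed: no left child.
        Visit reed.
        At reed: go right to kale.
          kale is a leaf — visit kale.
    Visit rose.
    At rose: go right to fern.
      At fern: no left child.
      Visit fern.
      At fern: go right to daisy.
        daisy is a leaf — visit daisy.
  Visit fig.
  At fig: go right to plum.
    plum is a leaf — visit plum.
Visit rye.
At rye: no right child.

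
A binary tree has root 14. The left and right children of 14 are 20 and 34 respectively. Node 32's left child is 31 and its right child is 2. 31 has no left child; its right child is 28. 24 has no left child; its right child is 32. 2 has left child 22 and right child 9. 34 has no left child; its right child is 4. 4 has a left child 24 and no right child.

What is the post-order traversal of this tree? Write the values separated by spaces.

Post-order visits the left subtree, then the right subtree, then the node.
At 14: go left to 20.
  20 is a leaf — visit 20.
At 14: go right to 34.
  At 34: no left child.
  At 34: go right to 4.
    At 4: go left to 24.
      At 24: no left child.
      At 24: go right to 32.
        At 32: go left to 31.
          At 31: no left child.
          At 31: go right to 28.
            28 is a leaf — visit 28.
          Visit 31.
        At 32: go right to 2.
          At 2: go left to 22.
            22 is a leaf — visit 22.
          At 2: go right to 9.
            9 is a leaf — visit 9.
          Visit 2.
        Visit 32.
      Visit 24.
    At 4: no right child.
    Visit 4.
  Visit 34.
Visit 14.

20 28 31 22 9 2 32 24 4 34 14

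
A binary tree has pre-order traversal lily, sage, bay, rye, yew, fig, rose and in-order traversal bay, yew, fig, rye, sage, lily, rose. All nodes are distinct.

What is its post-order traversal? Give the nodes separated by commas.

The first element of pre-order is the root; it splits in-order into left and right subtrees.
Root lily: left subtree has 5 nodes {bay, yew, fig, rye, sage}, right has 1 {rose}.
  Root sage: left subtree has 4 nodes {bay, yew, fig, rye}, right has 0 { }.
    Root bay: left subtree has 0 nodes { }, right has 3 {yew, fig, rye}.
      Root rye: left subtree has 2 nodes {yew, fig}, right has 0 { }.
        Root yew: left subtree has 0 nodes { }, right has 1 {fig}.

fig, yew, rye, bay, sage, rose, lily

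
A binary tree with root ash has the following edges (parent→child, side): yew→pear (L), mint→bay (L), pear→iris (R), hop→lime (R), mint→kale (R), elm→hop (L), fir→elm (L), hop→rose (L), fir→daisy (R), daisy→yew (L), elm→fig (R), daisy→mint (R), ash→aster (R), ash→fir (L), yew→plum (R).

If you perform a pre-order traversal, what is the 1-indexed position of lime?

Pre-order visits the node, then its left subtree, then its right subtree.
Visit ash.
At ash: go left to fir.
  Visit fir.
  At fir: go left to elm.
    Visit elm.
    At elm: go left to hop.
      Visit hop.
      At hop: go left to rose.
        rose is a leaf — visit rose.
      At hop: go right to lime.
        lime is a leaf — visit lime.
    At elm: go right to fig.
      fig is a leaf — visit fig.
  At fir: go right to daisy.
    Visit daisy.
    At daisy: go left to yew.
      Visit yew.
      At yew: go left to pear.
        Visit pear.
        At pear: no left child.
        At pear: go right to iris.
          iris is a leaf — visit iris.
      At yew: go right to plum.
        plum is a leaf — visit plum.
    At daisy: go right to mint.
      Visit mint.
      At mint: go left to bay.
        bay is a leaf — visit bay.
      At mint: go right to kale.
        kale is a leaf — visit kale.
At ash: go right to aster.
  aster is a leaf — visit aster.
Full pre-order sequence: ash, fir, elm, hop, rose, lime, fig, daisy, yew, pear, iris, plum, mint, bay, kale, aster.

6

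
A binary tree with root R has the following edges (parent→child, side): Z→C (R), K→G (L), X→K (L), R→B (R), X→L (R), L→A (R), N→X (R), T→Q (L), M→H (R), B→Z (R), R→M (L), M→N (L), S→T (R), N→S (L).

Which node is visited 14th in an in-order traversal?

Z

In-order visits the left subtree, then the node, then the right subtree.
At R: go left to M.
  At M: go left to N.
    At N: go left to S.
      At S: no left child.
      Visit S.
      At S: go right to T.
        At T: go left to Q.
          Q is a leaf — visit Q.
        Visit T.
        At T: no right child.
    Visit N.
    At N: go right to X.
      At X: go left to K.
        At K: go left to G.
          G is a leaf — visit G.
        Visit K.
        At K: no right child.
      Visit X.
      At X: go right to L.
        At L: no left child.
        Visit L.
        At L: go right to A.
          A is a leaf — visit A.
  Visit M.
  At M: go right to H.
    H is a leaf — visit H.
Visit R.
At R: go right to B.
  At B: no left child.
  Visit B.
  At B: go right to Z.
    At Z: no left child.
    Visit Z.
    At Z: go right to C.
      C is a leaf — visit C.
Full in-order sequence: S, Q, T, N, G, K, X, L, A, M, H, R, B, Z, C.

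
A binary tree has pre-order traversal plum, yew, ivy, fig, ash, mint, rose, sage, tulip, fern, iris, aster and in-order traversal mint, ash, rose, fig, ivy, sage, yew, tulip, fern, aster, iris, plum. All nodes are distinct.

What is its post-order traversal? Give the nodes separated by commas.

The first element of pre-order is the root; it splits in-order into left and right subtrees.
Root plum: left subtree has 11 nodes {mint, ash, rose, fig, ivy, sage, yew, tulip, fern, aster, iris}, right has 0 { }.
  Root yew: left subtree has 6 nodes {mint, ash, rose, fig, ivy, sage}, right has 4 {tulip, fern, aster, iris}.
    Root ivy: left subtree has 4 nodes {mint, ash, rose, fig}, right has 1 {sage}.
      Root fig: left subtree has 3 nodes {mint, ash, rose}, right has 0 { }.
        Root ash: left subtree has 1 node {mint}, right has 1 {rose}.
    Root tulip: left subtree has 0 nodes { }, right has 3 {fern, aster, iris}.
      Root fern: left subtree has 0 nodes { }, right has 2 {aster, iris}.
        Root iris: left subtree has 1 node {aster}, right has 0 { }.

mint, rose, ash, fig, sage, ivy, aster, iris, fern, tulip, yew, plum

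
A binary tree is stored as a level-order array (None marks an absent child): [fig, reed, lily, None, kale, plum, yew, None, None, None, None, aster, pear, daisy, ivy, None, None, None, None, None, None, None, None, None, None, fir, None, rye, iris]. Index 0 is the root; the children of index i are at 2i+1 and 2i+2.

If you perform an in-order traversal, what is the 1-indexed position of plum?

5

In-order visits the left subtree, then the node, then the right subtree.
At fig: go left to reed.
  At reed: no left child.
  Visit reed.
  At reed: go right to kale.
    kale is a leaf — visit kale.
Visit fig.
At fig: go right to lily.
  At lily: go left to plum.
    At plum: go left to aster.
      aster is a leaf — visit aster.
    Visit plum.
    At plum: go right to pear.
      At pear: go left to fir.
        fir is a leaf — visit fir.
      Visit pear.
      At pear: no right child.
  Visit lily.
  At lily: go right to yew.
    At yew: go left to daisy.
      At daisy: go left to rye.
        rye is a leaf — visit rye.
      Visit daisy.
      At daisy: go right to iris.
        iris is a leaf — visit iris.
    Visit yew.
    At yew: go right to ivy.
      ivy is a leaf — visit ivy.
Full in-order sequence: reed, kale, fig, aster, plum, fir, pear, lily, rye, daisy, iris, yew, ivy.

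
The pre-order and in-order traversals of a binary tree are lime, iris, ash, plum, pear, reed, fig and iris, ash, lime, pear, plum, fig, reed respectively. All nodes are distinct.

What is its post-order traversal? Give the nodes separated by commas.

ash, iris, pear, fig, reed, plum, lime

The first element of pre-order is the root; it splits in-order into left and right subtrees.
Root lime: left subtree has 2 nodes {iris, ash}, right has 4 {pear, plum, fig, reed}.
  Root iris: left subtree has 0 nodes { }, right has 1 {ash}.
  Root plum: left subtree has 1 node {pear}, right has 2 {fig, reed}.
    Root reed: left subtree has 1 node {fig}, right has 0 { }.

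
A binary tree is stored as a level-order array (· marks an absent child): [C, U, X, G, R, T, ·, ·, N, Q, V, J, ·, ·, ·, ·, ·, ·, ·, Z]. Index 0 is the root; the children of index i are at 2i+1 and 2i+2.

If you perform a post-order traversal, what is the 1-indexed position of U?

Post-order visits the left subtree, then the right subtree, then the node.
At C: go left to U.
  At U: go left to G.
    At G: no left child.
    At G: go right to N.
      N is a leaf — visit N.
    Visit G.
  At U: go right to R.
    At R: go left to Q.
      At Q: go left to Z.
        Z is a leaf — visit Z.
      At Q: no right child.
      Visit Q.
    At R: go right to V.
      V is a leaf — visit V.
    Visit R.
  Visit U.
At C: go right to X.
  At X: go left to T.
    At T: go left to J.
      J is a leaf — visit J.
    At T: no right child.
    Visit T.
  At X: no right child.
  Visit X.
Visit C.
Full post-order sequence: N, G, Z, Q, V, R, U, J, T, X, C.

7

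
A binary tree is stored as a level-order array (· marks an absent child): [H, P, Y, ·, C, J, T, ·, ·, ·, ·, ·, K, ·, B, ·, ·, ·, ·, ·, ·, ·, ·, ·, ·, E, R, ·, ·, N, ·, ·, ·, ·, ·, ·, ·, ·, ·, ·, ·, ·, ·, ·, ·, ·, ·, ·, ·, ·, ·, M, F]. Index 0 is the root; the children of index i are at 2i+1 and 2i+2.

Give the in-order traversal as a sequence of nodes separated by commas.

In-order visits the left subtree, then the node, then the right subtree.
At H: go left to P.
  At P: no left child.
  Visit P.
  At P: go right to C.
    C is a leaf — visit C.
Visit H.
At H: go right to Y.
  At Y: go left to J.
    At J: no left child.
    Visit J.
    At J: go right to K.
      At K: go left to E.
        At E: go left to M.
          M is a leaf — visit M.
        Visit E.
        At E: go right to F.
          F is a leaf — visit F.
      Visit K.
      At K: go right to R.
        R is a leaf — visit R.
  Visit Y.
  At Y: go right to T.
    At T: no left child.
    Visit T.
    At T: go right to B.
      At B: go left to N.
        N is a leaf — visit N.
      Visit B.
      At B: no right child.

P, C, H, J, M, E, F, K, R, Y, T, N, B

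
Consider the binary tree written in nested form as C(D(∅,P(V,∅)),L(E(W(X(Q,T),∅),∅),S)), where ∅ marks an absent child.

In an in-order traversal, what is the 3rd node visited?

P

In-order visits the left subtree, then the node, then the right subtree.
At C: go left to D.
  At D: no left child.
  Visit D.
  At D: go right to P.
    At P: go left to V.
      V is a leaf — visit V.
    Visit P.
    At P: no right child.
Visit C.
At C: go right to L.
  At L: go left to E.
    At E: go left to W.
      At W: go left to X.
        At X: go left to Q.
          Q is a leaf — visit Q.
        Visit X.
        At X: go right to T.
          T is a leaf — visit T.
      Visit W.
      At W: no right child.
    Visit E.
    At E: no right child.
  Visit L.
  At L: go right to S.
    S is a leaf — visit S.
Full in-order sequence: D, V, P, C, Q, X, T, W, E, L, S.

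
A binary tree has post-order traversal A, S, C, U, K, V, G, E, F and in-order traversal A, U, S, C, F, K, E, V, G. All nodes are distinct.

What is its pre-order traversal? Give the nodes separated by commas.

The last element of post-order is the root; it splits in-order into left and right subtrees.
Root F: left subtree has 4 nodes {A, U, S, C}, right has 4 {K, E, V, G}.
  Root U: left subtree has 1 node {A}, right has 2 {S, C}.
    Root C: left subtree has 1 node {S}, right has 0 { }.
  Root E: left subtree has 1 node {K}, right has 2 {V, G}.
    Root G: left subtree has 1 node {V}, right has 0 { }.

F, U, A, C, S, E, K, G, V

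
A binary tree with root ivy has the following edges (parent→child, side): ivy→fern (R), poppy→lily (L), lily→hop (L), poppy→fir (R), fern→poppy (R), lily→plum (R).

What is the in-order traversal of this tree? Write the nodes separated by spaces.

In-order visits the left subtree, then the node, then the right subtree.
At ivy: no left child.
Visit ivy.
At ivy: go right to fern.
  At fern: no left child.
  Visit fern.
  At fern: go right to poppy.
    At poppy: go left to lily.
      At lily: go left to hop.
        hop is a leaf — visit hop.
      Visit lily.
      At lily: go right to plum.
        plum is a leaf — visit plum.
    Visit poppy.
    At poppy: go right to fir.
      fir is a leaf — visit fir.

ivy fern hop lily plum poppy fir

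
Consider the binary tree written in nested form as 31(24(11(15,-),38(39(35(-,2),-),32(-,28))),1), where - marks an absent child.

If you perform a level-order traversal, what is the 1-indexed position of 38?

Level-order visits nodes level by level from the root, left to right within each level.
Level 0: 31
Level 1: 24, 1
Level 2: 11, 38
Level 3: 15, 39, 32
Level 4: 35, 28
Level 5: 2
Full level-order sequence: 31, 24, 1, 11, 38, 15, 39, 32, 35, 28, 2.

5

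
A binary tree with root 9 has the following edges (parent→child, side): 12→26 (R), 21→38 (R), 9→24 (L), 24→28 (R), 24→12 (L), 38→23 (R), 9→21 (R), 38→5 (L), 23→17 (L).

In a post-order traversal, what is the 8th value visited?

38

Post-order visits the left subtree, then the right subtree, then the node.
At 9: go left to 24.
  At 24: go left to 12.
    At 12: no left child.
    At 12: go right to 26.
      26 is a leaf — visit 26.
    Visit 12.
  At 24: go right to 28.
    28 is a leaf — visit 28.
  Visit 24.
At 9: go right to 21.
  At 21: no left child.
  At 21: go right to 38.
    At 38: go left to 5.
      5 is a leaf — visit 5.
    At 38: go right to 23.
      At 23: go left to 17.
        17 is a leaf — visit 17.
      At 23: no right child.
      Visit 23.
    Visit 38.
  Visit 21.
Visit 9.
Full post-order sequence: 26, 12, 28, 24, 5, 17, 23, 38, 21, 9.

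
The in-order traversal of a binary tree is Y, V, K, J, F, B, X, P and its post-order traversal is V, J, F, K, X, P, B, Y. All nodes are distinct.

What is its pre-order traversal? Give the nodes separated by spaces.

Y B K V F J P X

The last element of post-order is the root; it splits in-order into left and right subtrees.
Root Y: left subtree has 0 nodes { }, right has 7 {V, K, J, F, B, X, P}.
  Root B: left subtree has 4 nodes {V, K, J, F}, right has 2 {X, P}.
    Root K: left subtree has 1 node {V}, right has 2 {J, F}.
      Root F: left subtree has 1 node {J}, right has 0 { }.
    Root P: left subtree has 1 node {X}, right has 0 { }.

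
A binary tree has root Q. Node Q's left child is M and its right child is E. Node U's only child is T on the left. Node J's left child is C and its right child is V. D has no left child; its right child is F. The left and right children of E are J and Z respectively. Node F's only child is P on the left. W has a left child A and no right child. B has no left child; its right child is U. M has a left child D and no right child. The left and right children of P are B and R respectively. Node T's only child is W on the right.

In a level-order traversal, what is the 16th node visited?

Level-order visits nodes level by level from the root, left to right within each level.
Level 0: Q
Level 1: M, E
Level 2: D, J, Z
Level 3: F, C, V
Level 4: P
Level 5: B, R
Level 6: U
Level 7: T
Level 8: W
Level 9: A
Full level-order sequence: Q, M, E, D, J, Z, F, C, V, P, B, R, U, T, W, A.

A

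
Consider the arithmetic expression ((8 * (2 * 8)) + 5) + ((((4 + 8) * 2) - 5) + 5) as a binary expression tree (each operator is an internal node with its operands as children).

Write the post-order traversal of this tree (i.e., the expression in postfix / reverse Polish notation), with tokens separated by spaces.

8 2 8 * * 5 + 4 8 + 2 * 5 - 5 + +

Post-order on an expression tree gives postfix notation: for each operator, emit left operand, right operand, then the operator.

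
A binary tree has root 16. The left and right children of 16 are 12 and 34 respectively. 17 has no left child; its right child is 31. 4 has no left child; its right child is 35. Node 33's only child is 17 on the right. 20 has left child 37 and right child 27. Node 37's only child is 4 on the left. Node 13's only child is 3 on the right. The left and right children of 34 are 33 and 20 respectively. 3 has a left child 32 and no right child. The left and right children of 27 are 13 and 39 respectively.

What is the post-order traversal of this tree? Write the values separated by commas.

Post-order visits the left subtree, then the right subtree, then the node.
At 16: go left to 12.
  12 is a leaf — visit 12.
At 16: go right to 34.
  At 34: go left to 33.
    At 33: no left child.
    At 33: go right to 17.
      At 17: no left child.
      At 17: go right to 31.
        31 is a leaf — visit 31.
      Visit 17.
    Visit 33.
  At 34: go right to 20.
    At 20: go left to 37.
      At 37: go left to 4.
        At 4: no left child.
        At 4: go right to 35.
          35 is a leaf — visit 35.
        Visit 4.
      At 37: no right child.
      Visit 37.
    At 20: go right to 27.
      At 27: go left to 13.
        At 13: no left child.
        At 13: go right to 3.
          At 3: go left to 32.
            32 is a leaf — visit 32.
          At 3: no right child.
          Visit 3.
        Visit 13.
      At 27: go right to 39.
        39 is a leaf — visit 39.
      Visit 27.
    Visit 20.
  Visit 34.
Visit 16.

12, 31, 17, 33, 35, 4, 37, 32, 3, 13, 39, 27, 20, 34, 16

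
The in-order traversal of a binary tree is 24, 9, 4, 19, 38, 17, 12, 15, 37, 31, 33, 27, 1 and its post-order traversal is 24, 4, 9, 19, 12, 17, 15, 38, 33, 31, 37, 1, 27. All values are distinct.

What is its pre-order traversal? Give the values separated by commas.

27, 37, 38, 19, 9, 24, 4, 15, 17, 12, 31, 33, 1

The last element of post-order is the root; it splits in-order into left and right subtrees.
Root 27: left subtree has 11 nodes {24, 9, 4, 19, 38, 17, 12, 15, 37, 31, 33}, right has 1 {1}.
  Root 37: left subtree has 8 nodes {24, 9, 4, 19, 38, 17, 12, 15}, right has 2 {31, 33}.
    Root 38: left subtree has 4 nodes {24, 9, 4, 19}, right has 3 {17, 12, 15}.
      Root 19: left subtree has 3 nodes {24, 9, 4}, right has 0 { }.
        Root 9: left subtree has 1 node {24}, right has 1 {4}.
      Root 15: left subtree has 2 nodes {17, 12}, right has 0 { }.
        Root 17: left subtree has 0 nodes { }, right has 1 {12}.
    Root 31: left subtree has 0 nodes { }, right has 1 {33}.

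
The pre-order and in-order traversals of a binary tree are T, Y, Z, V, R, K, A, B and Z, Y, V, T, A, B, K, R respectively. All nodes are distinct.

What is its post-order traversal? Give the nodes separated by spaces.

The first element of pre-order is the root; it splits in-order into left and right subtrees.
Root T: left subtree has 3 nodes {Z, Y, V}, right has 4 {A, B, K, R}.
  Root Y: left subtree has 1 node {Z}, right has 1 {V}.
  Root R: left subtree has 3 nodes {A, B, K}, right has 0 { }.
    Root K: left subtree has 2 nodes {A, B}, right has 0 { }.
      Root A: left subtree has 0 nodes { }, right has 1 {B}.

Z V Y B A K R T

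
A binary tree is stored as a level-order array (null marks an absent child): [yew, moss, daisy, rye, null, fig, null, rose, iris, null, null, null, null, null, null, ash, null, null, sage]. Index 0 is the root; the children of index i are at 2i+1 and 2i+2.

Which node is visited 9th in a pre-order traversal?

Pre-order visits the node, then its left subtree, then its right subtree.
Visit yew.
At yew: go left to moss.
  Visit moss.
  At moss: go left to rye.
    Visit rye.
    At rye: go left to rose.
      Visit rose.
      At rose: go left to ash.
        ash is a leaf — visit ash.
      At rose: no right child.
    At rye: go right to iris.
      Visit iris.
      At iris: no left child.
      At iris: go right to sage.
        sage is a leaf — visit sage.
  At moss: no right child.
At yew: go right to daisy.
  Visit daisy.
  At daisy: go left to fig.
    fig is a leaf — visit fig.
  At daisy: no right child.
Full pre-order sequence: yew, moss, rye, rose, ash, iris, sage, daisy, fig.

fig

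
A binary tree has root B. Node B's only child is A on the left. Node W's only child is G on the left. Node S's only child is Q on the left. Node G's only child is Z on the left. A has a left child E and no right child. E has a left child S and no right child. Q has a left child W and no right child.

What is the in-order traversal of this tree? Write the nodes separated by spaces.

Z G W Q S E A B

In-order visits the left subtree, then the node, then the right subtree.
At B: go left to A.
  At A: go left to E.
    At E: go left to S.
      At S: go left to Q.
        At Q: go left to W.
          At W: go left to G.
            At G: go left to Z.
              Z is a leaf — visit Z.
            Visit G.
            At G: no right child.
          Visit W.
          At W: no right child.
        Visit Q.
        At Q: no right child.
      Visit S.
      At S: no right child.
    Visit E.
    At E: no right child.
  Visit A.
  At A: no right child.
Visit B.
At B: no right child.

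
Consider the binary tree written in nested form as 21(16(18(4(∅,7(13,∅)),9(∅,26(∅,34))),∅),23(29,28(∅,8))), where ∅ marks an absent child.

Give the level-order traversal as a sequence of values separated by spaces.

Level-order visits nodes level by level from the root, left to right within each level.
Level 0: 21
Level 1: 16, 23
Level 2: 18, 29, 28
Level 3: 4, 9, 8
Level 4: 7, 26
Level 5: 13, 34

21 16 23 18 29 28 4 9 8 7 26 13 34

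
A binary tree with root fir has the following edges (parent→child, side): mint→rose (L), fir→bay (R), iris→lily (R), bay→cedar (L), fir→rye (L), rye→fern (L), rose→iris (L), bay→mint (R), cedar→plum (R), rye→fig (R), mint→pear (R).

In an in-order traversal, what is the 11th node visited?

In-order visits the left subtree, then the node, then the right subtree.
At fir: go left to rye.
  At rye: go left to fern.
    fern is a leaf — visit fern.
  Visit rye.
  At rye: go right to fig.
    fig is a leaf — visit fig.
Visit fir.
At fir: go right to bay.
  At bay: go left to cedar.
    At cedar: no left child.
    Visit cedar.
    At cedar: go right to plum.
      plum is a leaf — visit plum.
  Visit bay.
  At bay: go right to mint.
    At mint: go left to rose.
      At rose: go left to iris.
        At iris: no left child.
        Visit iris.
        At iris: go right to lily.
          lily is a leaf — visit lily.
      Visit rose.
      At rose: no right child.
    Visit mint.
    At mint: go right to pear.
      pear is a leaf — visit pear.
Full in-order sequence: fern, rye, fig, fir, cedar, plum, bay, iris, lily, rose, mint, pear.

mint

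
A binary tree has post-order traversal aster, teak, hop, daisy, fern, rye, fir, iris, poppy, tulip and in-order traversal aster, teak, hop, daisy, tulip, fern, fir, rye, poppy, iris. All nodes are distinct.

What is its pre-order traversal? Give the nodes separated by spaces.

The last element of post-order is the root; it splits in-order into left and right subtrees.
Root tulip: left subtree has 4 nodes {aster, teak, hop, daisy}, right has 5 {fern, fir, rye, poppy, iris}.
  Root daisy: left subtree has 3 nodes {aster, teak, hop}, right has 0 { }.
    Root hop: left subtree has 2 nodes {aster, teak}, right has 0 { }.
      Root teak: left subtree has 1 node {aster}, right has 0 { }.
  Root poppy: left subtree has 3 nodes {fern, fir, rye}, right has 1 {iris}.
    Root fir: left subtree has 1 node {fern}, right has 1 {rye}.

tulip daisy hop teak aster poppy fir fern rye iris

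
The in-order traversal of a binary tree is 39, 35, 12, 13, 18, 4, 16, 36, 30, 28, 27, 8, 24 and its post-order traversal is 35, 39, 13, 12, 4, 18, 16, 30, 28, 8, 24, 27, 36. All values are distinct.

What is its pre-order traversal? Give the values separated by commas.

36, 16, 18, 12, 39, 35, 13, 4, 27, 28, 30, 24, 8

The last element of post-order is the root; it splits in-order into left and right subtrees.
Root 36: left subtree has 7 nodes {39, 35, 12, 13, 18, 4, 16}, right has 5 {30, 28, 27, 8, 24}.
  Root 16: left subtree has 6 nodes {39, 35, 12, 13, 18, 4}, right has 0 { }.
    Root 18: left subtree has 4 nodes {39, 35, 12, 13}, right has 1 {4}.
      Root 12: left subtree has 2 nodes {39, 35}, right has 1 {13}.
        Root 39: left subtree has 0 nodes { }, right has 1 {35}.
  Root 27: left subtree has 2 nodes {30, 28}, right has 2 {8, 24}.
    Root 28: left subtree has 1 node {30}, right has 0 { }.
    Root 24: left subtree has 1 node {8}, right has 0 { }.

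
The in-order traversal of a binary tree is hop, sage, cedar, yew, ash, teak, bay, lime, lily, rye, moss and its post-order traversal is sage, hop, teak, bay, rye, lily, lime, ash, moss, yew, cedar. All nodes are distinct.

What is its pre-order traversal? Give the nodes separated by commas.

The last element of post-order is the root; it splits in-order into left and right subtrees.
Root cedar: left subtree has 2 nodes {hop, sage}, right has 8 {yew, ash, teak, bay, lime, lily, rye, moss}.
  Root hop: left subtree has 0 nodes { }, right has 1 {sage}.
  Root yew: left subtree has 0 nodes { }, right has 7 {ash, teak, bay, lime, lily, rye, moss}.
    Root moss: left subtree has 6 nodes {ash, teak, bay, lime, lily, rye}, right has 0 { }.
      Root ash: left subtree has 0 nodes { }, right has 5 {teak, bay, lime, lily, rye}.
        Root lime: left subtree has 2 nodes {teak, bay}, right has 2 {lily, rye}.
          Root bay: left subtree has 1 node {teak}, right has 0 { }.
          Root lily: left subtree has 0 nodes { }, right has 1 {rye}.

cedar, hop, sage, yew, moss, ash, lime, bay, teak, lily, rye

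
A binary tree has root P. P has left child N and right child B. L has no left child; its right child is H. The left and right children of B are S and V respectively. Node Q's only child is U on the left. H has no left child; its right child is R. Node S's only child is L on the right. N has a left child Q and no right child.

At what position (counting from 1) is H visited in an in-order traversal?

In-order visits the left subtree, then the node, then the right subtree.
At P: go left to N.
  At N: go left to Q.
    At Q: go left to U.
      U is a leaf — visit U.
    Visit Q.
    At Q: no right child.
  Visit N.
  At N: no right child.
Visit P.
At P: go right to B.
  At B: go left to S.
    At S: no left child.
    Visit S.
    At S: go right to L.
      At L: no left child.
      Visit L.
      At L: go right to H.
        At H: no left child.
        Visit H.
        At H: go right to R.
          R is a leaf — visit R.
  Visit B.
  At B: go right to V.
    V is a leaf — visit V.
Full in-order sequence: U, Q, N, P, S, L, H, R, B, V.

7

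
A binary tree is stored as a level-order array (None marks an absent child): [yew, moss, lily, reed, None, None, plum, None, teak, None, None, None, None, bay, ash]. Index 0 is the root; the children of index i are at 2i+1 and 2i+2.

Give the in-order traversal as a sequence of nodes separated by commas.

reed, teak, moss, yew, lily, bay, plum, ash

In-order visits the left subtree, then the node, then the right subtree.
At yew: go left to moss.
  At moss: go left to reed.
    At reed: no left child.
    Visit reed.
    At reed: go right to teak.
      teak is a leaf — visit teak.
  Visit moss.
  At moss: no right child.
Visit yew.
At yew: go right to lily.
  At lily: no left child.
  Visit lily.
  At lily: go right to plum.
    At plum: go left to bay.
      bay is a leaf — visit bay.
    Visit plum.
    At plum: go right to ash.
      ash is a leaf — visit ash.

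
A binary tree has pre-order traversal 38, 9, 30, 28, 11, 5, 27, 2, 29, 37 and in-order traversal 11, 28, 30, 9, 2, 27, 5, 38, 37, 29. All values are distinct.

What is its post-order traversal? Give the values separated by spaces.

11 28 30 2 27 5 9 37 29 38

The first element of pre-order is the root; it splits in-order into left and right subtrees.
Root 38: left subtree has 7 nodes {11, 28, 30, 9, 2, 27, 5}, right has 2 {37, 29}.
  Root 9: left subtree has 3 nodes {11, 28, 30}, right has 3 {2, 27, 5}.
    Root 30: left subtree has 2 nodes {11, 28}, right has 0 { }.
      Root 28: left subtree has 1 node {11}, right has 0 { }.
    Root 5: left subtree has 2 nodes {2, 27}, right has 0 { }.
      Root 27: left subtree has 1 node {2}, right has 0 { }.
  Root 29: left subtree has 1 node {37}, right has 0 { }.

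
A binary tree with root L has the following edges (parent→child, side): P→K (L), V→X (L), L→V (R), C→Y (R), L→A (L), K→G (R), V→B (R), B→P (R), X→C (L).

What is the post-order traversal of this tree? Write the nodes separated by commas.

Post-order visits the left subtree, then the right subtree, then the node.
At L: go left to A.
  A is a leaf — visit A.
At L: go right to V.
  At V: go left to X.
    At X: go left to C.
      At C: no left child.
      At C: go right to Y.
        Y is a leaf — visit Y.
      Visit C.
    At X: no right child.
    Visit X.
  At V: go right to B.
    At B: no left child.
    At B: go right to P.
      At P: go left to K.
        At K: no left child.
        At K: go right to G.
          G is a leaf — visit G.
        Visit K.
      At P: no right child.
      Visit P.
    Visit B.
  Visit V.
Visit L.

A, Y, C, X, G, K, P, B, V, L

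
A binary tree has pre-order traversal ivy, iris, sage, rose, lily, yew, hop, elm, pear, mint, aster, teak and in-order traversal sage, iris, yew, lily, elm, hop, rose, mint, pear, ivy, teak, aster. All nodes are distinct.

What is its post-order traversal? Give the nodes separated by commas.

sage, yew, elm, hop, lily, mint, pear, rose, iris, teak, aster, ivy

The first element of pre-order is the root; it splits in-order into left and right subtrees.
Root ivy: left subtree has 9 nodes {sage, iris, yew, lily, elm, hop, rose, mint, pear}, right has 2 {teak, aster}.
  Root iris: left subtree has 1 node {sage}, right has 7 {yew, lily, elm, hop, rose, mint, pear}.
    Root rose: left subtree has 4 nodes {yew, lily, elm, hop}, right has 2 {mint, pear}.
      Root lily: left subtree has 1 node {yew}, right has 2 {elm, hop}.
        Root hop: left subtree has 1 node {elm}, right has 0 { }.
      Root pear: left subtree has 1 node {mint}, right has 0 { }.
  Root aster: left subtree has 1 node {teak}, right has 0 { }.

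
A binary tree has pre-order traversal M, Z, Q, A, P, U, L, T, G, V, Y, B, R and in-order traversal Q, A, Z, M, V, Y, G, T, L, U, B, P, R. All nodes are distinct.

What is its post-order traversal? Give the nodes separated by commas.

A, Q, Z, Y, V, G, T, L, B, U, R, P, M

The first element of pre-order is the root; it splits in-order into left and right subtrees.
Root M: left subtree has 3 nodes {Q, A, Z}, right has 9 {V, Y, G, T, L, U, B, P, R}.
  Root Z: left subtree has 2 nodes {Q, A}, right has 0 { }.
    Root Q: left subtree has 0 nodes { }, right has 1 {A}.
  Root P: left subtree has 7 nodes {V, Y, G, T, L, U, B}, right has 1 {R}.
    Root U: left subtree has 5 nodes {V, Y, G, T, L}, right has 1 {B}.
      Root L: left subtree has 4 nodes {V, Y, G, T}, right has 0 { }.
        Root T: left subtree has 3 nodes {V, Y, G}, right has 0 { }.
          Root G: left subtree has 2 nodes {V, Y}, right has 0 { }.
            Root V: left subtree has 0 nodes { }, right has 1 {Y}.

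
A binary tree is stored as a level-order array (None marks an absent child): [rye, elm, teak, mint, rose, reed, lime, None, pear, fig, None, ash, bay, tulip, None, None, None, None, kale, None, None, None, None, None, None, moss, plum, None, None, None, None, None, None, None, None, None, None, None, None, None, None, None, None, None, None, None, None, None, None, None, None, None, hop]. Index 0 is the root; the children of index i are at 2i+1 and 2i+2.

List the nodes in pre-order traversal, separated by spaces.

rye elm mint pear kale rose fig teak reed ash bay moss hop plum lime tulip

Pre-order visits the node, then its left subtree, then its right subtree.
Visit rye.
At rye: go left to elm.
  Visit elm.
  At elm: go left to mint.
    Visit mint.
    At mint: no left child.
    At mint: go right to pear.
      Visit pear.
      At pear: no left child.
      At pear: go right to kale.
        kale is a leaf — visit kale.
  At elm: go right to rose.
    Visit rose.
    At rose: go left to fig.
      fig is a leaf — visit fig.
    At rose: no right child.
At rye: go right to teak.
  Visit teak.
  At teak: go left to reed.
    Visit reed.
    At reed: go left to ash.
      ash is a leaf — visit ash.
    At reed: go right to bay.
      Visit bay.
      At bay: go left to moss.
        Visit moss.
        At moss: no left child.
        At moss: go right to hop.
          hop is a leaf — visit hop.
      At bay: go right to plum.
        plum is a leaf — visit plum.
  At teak: go right to lime.
    Visit lime.
    At lime: go left to tulip.
      tulip is a leaf — visit tulip.
    At lime: no right child.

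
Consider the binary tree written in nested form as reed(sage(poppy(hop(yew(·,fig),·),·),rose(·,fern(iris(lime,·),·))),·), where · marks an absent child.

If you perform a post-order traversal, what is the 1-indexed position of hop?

3

Post-order visits the left subtree, then the right subtree, then the node.
At reed: go left to sage.
  At sage: go left to poppy.
    At poppy: go left to hop.
      At hop: go left to yew.
        At yew: no left child.
        At yew: go right to fig.
          fig is a leaf — visit fig.
        Visit yew.
      At hop: no right child.
      Visit hop.
    At poppy: no right child.
    Visit poppy.
  At sage: go right to rose.
    At rose: no left child.
    At rose: go right to fern.
      At fern: go left to iris.
        At iris: go left to lime.
          lime is a leaf — visit lime.
        At iris: no right child.
        Visit iris.
      At fern: no right child.
      Visit fern.
    Visit rose.
  Visit sage.
At reed: no right child.
Visit reed.
Full post-order sequence: fig, yew, hop, poppy, lime, iris, fern, rose, sage, reed.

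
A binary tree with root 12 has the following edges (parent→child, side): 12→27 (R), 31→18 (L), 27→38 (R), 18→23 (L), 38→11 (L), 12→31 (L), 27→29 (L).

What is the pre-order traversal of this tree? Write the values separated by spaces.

12 31 18 23 27 29 38 11

Pre-order visits the node, then its left subtree, then its right subtree.
Visit 12.
At 12: go left to 31.
  Visit 31.
  At 31: go left to 18.
    Visit 18.
    At 18: go left to 23.
      23 is a leaf — visit 23.
    At 18: no right child.
  At 31: no right child.
At 12: go right to 27.
  Visit 27.
  At 27: go left to 29.
    29 is a leaf — visit 29.
  At 27: go right to 38.
    Visit 38.
    At 38: go left to 11.
      11 is a leaf — visit 11.
    At 38: no right child.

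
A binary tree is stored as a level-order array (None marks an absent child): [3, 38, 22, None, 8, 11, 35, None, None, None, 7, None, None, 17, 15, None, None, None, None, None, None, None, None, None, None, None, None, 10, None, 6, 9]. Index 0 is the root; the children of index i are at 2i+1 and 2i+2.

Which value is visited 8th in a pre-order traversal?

Pre-order visits the node, then its left subtree, then its right subtree.
Visit 3.
At 3: go left to 38.
  Visit 38.
  At 38: no left child.
  At 38: go right to 8.
    Visit 8.
    At 8: no left child.
    At 8: go right to 7.
      7 is a leaf — visit 7.
At 3: go right to 22.
  Visit 22.
  At 22: go left to 11.
    11 is a leaf — visit 11.
  At 22: go right to 35.
    Visit 35.
    At 35: go left to 17.
      Visit 17.
      At 17: go left to 10.
        10 is a leaf — visit 10.
      At 17: no right child.
    At 35: go right to 15.
      Visit 15.
      At 15: go left to 6.
        6 is a leaf — visit 6.
      At 15: go right to 9.
        9 is a leaf — visit 9.
Full pre-order sequence: 3, 38, 8, 7, 22, 11, 35, 17, 10, 15, 6, 9.

17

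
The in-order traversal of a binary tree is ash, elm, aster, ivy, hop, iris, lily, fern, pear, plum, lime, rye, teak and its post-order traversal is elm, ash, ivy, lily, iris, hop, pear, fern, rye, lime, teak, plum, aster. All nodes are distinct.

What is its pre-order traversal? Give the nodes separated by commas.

The last element of post-order is the root; it splits in-order into left and right subtrees.
Root aster: left subtree has 2 nodes {ash, elm}, right has 10 {ivy, hop, iris, lily, fern, pear, plum, lime, rye, teak}.
  Root ash: left subtree has 0 nodes { }, right has 1 {elm}.
  Root plum: left subtree has 6 nodes {ivy, hop, iris, lily, fern, pear}, right has 3 {lime, rye, teak}.
    Root fern: left subtree has 4 nodes {ivy, hop, iris, lily}, right has 1 {pear}.
      Root hop: left subtree has 1 node {ivy}, right has 2 {iris, lily}.
        Root iris: left subtree has 0 nodes { }, right has 1 {lily}.
    Root teak: left subtree has 2 nodes {lime, rye}, right has 0 { }.
      Root lime: left subtree has 0 nodes { }, right has 1 {rye}.

aster, ash, elm, plum, fern, hop, ivy, iris, lily, pear, teak, lime, rye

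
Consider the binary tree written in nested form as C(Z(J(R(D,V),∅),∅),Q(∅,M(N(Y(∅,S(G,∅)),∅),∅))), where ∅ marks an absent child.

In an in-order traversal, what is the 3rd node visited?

V

In-order visits the left subtree, then the node, then the right subtree.
At C: go left to Z.
  At Z: go left to J.
    At J: go left to R.
      At R: go left to D.
        D is a leaf — visit D.
      Visit R.
      At R: go right to V.
        V is a leaf — visit V.
    Visit J.
    At J: no right child.
  Visit Z.
  At Z: no right child.
Visit C.
At C: go right to Q.
  At Q: no left child.
  Visit Q.
  At Q: go right to M.
    At M: go left to N.
      At N: go left to Y.
        At Y: no left child.
        Visit Y.
        At Y: go right to S.
          At S: go left to G.
            G is a leaf — visit G.
          Visit S.
          At S: no right child.
      Visit N.
      At N: no right child.
    Visit M.
    At M: no right child.
Full in-order sequence: D, R, V, J, Z, C, Q, Y, G, S, N, M.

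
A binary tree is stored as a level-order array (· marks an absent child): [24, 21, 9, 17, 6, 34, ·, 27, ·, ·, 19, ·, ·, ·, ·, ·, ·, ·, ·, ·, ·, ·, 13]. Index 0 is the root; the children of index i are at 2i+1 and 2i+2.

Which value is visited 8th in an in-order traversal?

In-order visits the left subtree, then the node, then the right subtree.
At 24: go left to 21.
  At 21: go left to 17.
    At 17: go left to 27.
      27 is a leaf — visit 27.
    Visit 17.
    At 17: no right child.
  Visit 21.
  At 21: go right to 6.
    At 6: no left child.
    Visit 6.
    At 6: go right to 19.
      At 19: no left child.
      Visit 19.
      At 19: go right to 13.
        13 is a leaf — visit 13.
Visit 24.
At 24: go right to 9.
  At 9: go left to 34.
    34 is a leaf — visit 34.
  Visit 9.
  At 9: no right child.
Full in-order sequence: 27, 17, 21, 6, 19, 13, 24, 34, 9.

34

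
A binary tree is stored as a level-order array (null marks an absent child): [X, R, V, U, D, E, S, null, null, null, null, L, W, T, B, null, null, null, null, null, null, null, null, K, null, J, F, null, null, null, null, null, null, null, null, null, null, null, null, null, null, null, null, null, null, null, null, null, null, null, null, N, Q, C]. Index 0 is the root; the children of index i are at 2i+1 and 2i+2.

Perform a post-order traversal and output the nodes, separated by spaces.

Post-order visits the left subtree, then the right subtree, then the node.
At X: go left to R.
  At R: go left to U.
    U is a leaf — visit U.
  At R: go right to D.
    D is a leaf — visit D.
  Visit R.
At X: go right to V.
  At V: go left to E.
    At E: go left to L.
      At L: go left to K.
        K is a leaf — visit K.
      At L: no right child.
      Visit L.
    At E: go right to W.
      At W: go left to J.
        At J: go left to N.
          N is a leaf — visit N.
        At J: go right to Q.
          Q is a leaf — visit Q.
        Visit J.
      At W: go right to F.
        At F: go left to C.
          C is a leaf — visit C.
        At F: no right child.
        Visit F.
      Visit W.
    Visit E.
  At V: go right to S.
    At S: go left to T.
      T is a leaf — visit T.
    At S: go right to B.
      B is a leaf — visit B.
    Visit S.
  Visit V.
Visit X.

U D R K L N Q J C F W E T B S V X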